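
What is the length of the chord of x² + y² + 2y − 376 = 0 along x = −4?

The line gives x = −4. Substituting into the circle:
y² + 2y − 360 = 0
y = 18 or y = −20, giving (−4, 18) and (−4, −20).
Chord length = distance between (−4, 18) and (−4, −20) = √1444 = 38.

38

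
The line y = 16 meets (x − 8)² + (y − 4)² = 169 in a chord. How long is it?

Centre (8, 4), r² = 169. Perpendicular distance d from centre to line = |−12| / √1 = 12.
Chord = 2√(r² − d²) = 2·√(25) = 10.

10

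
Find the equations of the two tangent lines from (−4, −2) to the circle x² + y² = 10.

3x − y = −10 and x + 3y = −10

A line y − (−2) = m(x − (−4)) is tangent when its distance from (0, 0) is √10:
[m·(4) − (2)]² = 10(m² + 1)
3m² − 8m − 3 = 0, so m = 3 or m = −1/3.
With m = 3: 3x − y = −10. With m = −1/3: x + 3y = −10.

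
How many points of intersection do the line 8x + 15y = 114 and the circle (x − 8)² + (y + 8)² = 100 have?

1

Substituting the line into the circle gives 289x² − 7344x + 46656 = 0.
Discriminant = (−7344)² − 4·289·(46656) = 0.
A repeated root: the line is tangent.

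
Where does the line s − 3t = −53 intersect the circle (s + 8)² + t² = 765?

Substitute t = (53 + s)/3:
10s² + 250s − 3500 = 0  ⟹  s² + 25s − 350 = 0
s = 10 or s = −35, giving (10, 21) and (−35, 6).

(−35, 6) and (10, 21)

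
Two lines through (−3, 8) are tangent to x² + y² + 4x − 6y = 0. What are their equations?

Let a tangent through (−3, 8) have slope m. Its distance from (−2, 3) must equal √13:
(1m − (−5))² = 13(m² + 1)
6m² − 5m − 6 = 0, so m = 3/2 or m = −2/3.
Through (−3, 8) these give 3x − 2y = −25 and 2x + 3y = 18.

3x − 2y = −25 and 2x + 3y = 18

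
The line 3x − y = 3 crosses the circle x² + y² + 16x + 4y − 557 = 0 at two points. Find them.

From the line, y = 3x − 3. Substituting:
10x² + 10x − 560 = 0  ⟹  x² + x − 56 = 0
x = 7 or x = −8, giving (7, 18) and (−8, −27).

(−8, −27) and (7, 18)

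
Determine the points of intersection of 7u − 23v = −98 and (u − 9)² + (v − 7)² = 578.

Substitute v = (98 + 7u)/23:
578u² − 10404u − 258944 = 0  ⟹  u² − 18u − 448 = 0
u = 32 or u = −14, giving (32, 14) and (−14, 0).

(−14, 0) and (32, 14)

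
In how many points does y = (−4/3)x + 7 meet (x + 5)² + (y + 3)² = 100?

d² = (4·(−5) + 3·(−3) − (21))²/25 = 100; r² = 100.
Since d² = r², the line is tangent.

1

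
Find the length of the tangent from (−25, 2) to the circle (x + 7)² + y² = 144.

The centre is (−7, 0) and r = 12. The square of the distance from P to the centre is 324 + 4 = 328.
The tangent meets the radius at right angles, so tangent² = |PO|² − r² = 328 − 144 = 184.

2√46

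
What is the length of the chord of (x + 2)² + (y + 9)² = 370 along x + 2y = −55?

10√5

The distance from (−2, −9) to the line is 35/√5, and r² = 370.
Chord = 2√(r² − d²) = 2·√(125) = 10√5.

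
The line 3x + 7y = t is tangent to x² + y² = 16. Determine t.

The line touches the circle iff its distance from (0, 0) is 4:
|3·0 + 7·0 − t| / √58 = 4
|t| = 4√58.

t = ±4√58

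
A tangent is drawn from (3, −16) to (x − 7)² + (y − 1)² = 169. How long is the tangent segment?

2√34

With centre O = (7, 1), |OP|² = 305 and r² = 169.
The tangent meets the radius at right angles, so tangent² = |PO|² − r² = 305 − 169 = 136.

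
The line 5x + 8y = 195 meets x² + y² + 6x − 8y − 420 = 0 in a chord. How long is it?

Express y = (195 − 5x)/8 and substitute into the circle:
89x² − 1246x − 1335 = 0  ⟹  x² − 14x − 15 = 0
x = 15 or x = −1, giving (15, 15) and (−1, 25).
Chord length = distance between (15, 15) and (−1, 25) = √356 = 2√89.

2√89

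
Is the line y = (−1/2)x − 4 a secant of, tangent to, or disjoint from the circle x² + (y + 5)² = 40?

Substituting the line into the circle gives 5x² − 4x − 156 = 0.
Discriminant = (−4)² − 4·5·(−156) = 3136 > 0.
Two real roots: the line is a secant.

secant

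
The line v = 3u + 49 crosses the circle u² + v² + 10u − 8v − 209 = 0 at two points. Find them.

(−18, −5) and (−10, 19)

Substitute v = 3u + 49:
10u² + 280u + 1800 = 0  ⟹  u² + 28u + 180 = 0
u = −10 or u = −18, giving (−10, 19) and (−18, −5).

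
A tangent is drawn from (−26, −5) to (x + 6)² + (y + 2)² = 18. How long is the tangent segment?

√391

With centre O = (−6, −2), |OP|² = 409 and r² = 18.
By the tangent–radius right angle, tangent length = √(|PO|² − r²) = √391.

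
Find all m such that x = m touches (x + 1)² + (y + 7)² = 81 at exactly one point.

m = −10 or m = 8

For a tangent, require d(centre, line) = r = 9.
|1·(−1) + 0·(−7) − m| / √1 = 9
|m − (−1)| = 9, so m = 8 or m = −10.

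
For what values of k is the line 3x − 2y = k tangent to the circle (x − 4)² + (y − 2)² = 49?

k = 8 ± 7√13

The line touches the circle iff its distance from (4, 2) is 7:
|3·4 − 2·2 − k| / √13 = 7
|k − (8)| = 7√13.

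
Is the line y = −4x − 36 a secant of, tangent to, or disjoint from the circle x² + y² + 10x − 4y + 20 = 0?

disjoint

Centre (−5, 2), r² = 9. Distance² from centre to line = (18)²/17 = 324/17.
Since d² > r², the line lies outside the circle.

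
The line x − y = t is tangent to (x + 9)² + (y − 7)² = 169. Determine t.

t = −16 ± 13√2

The line touches the circle iff its distance from (−9, 7) is 13:
|1·(−9) − 1·7 − t| / √2 = 13
|t − (−16)| = 13√2.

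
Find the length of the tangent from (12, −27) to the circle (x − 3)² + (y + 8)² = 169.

√273

Centre (3, −8), r² = 169. |PO|² = (9)² + (−19)² = 442.
The tangent meets the radius at right angles, so tangent² = |PO|² − r² = 442 − 169 = 273.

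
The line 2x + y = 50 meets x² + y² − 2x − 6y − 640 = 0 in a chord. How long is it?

14√5

Centre (1, 3), r² = 650. Perpendicular distance d from centre to line = |−45| / √5 = 45/√5.
Chord = 2√(r² − d²) = 2·√(245) = 14√5.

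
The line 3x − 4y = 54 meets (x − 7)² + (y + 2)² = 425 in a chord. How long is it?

40

The distance from (7, −2) to the line is 25/√25, and r² = 425.
Half the chord is √(r² − d²) = √(400), so the full chord is 40.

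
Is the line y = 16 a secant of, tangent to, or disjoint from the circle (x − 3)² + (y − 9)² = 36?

Substituting the line into the circle gives x² − 6x + 22 = 0.
Δ = 36 − 88 = −52.
No real roots: the line does not meet the circle.

disjoint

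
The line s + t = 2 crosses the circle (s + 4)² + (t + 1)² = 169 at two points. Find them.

(−9, 11) and (8, −6)

Express t = −s + 2 and substitute into the circle:
2s² + 2s − 144 = 0  ⟹  s² + s − 72 = 0
s = 8 or s = −9, giving (8, −6) and (−9, 11).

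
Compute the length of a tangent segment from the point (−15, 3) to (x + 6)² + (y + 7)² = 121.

Centre (−6, −7), r² = 121. |PO|² = (−9)² + (10)² = 181.
By the tangent–radius right angle, tangent length = √(|PO|² − r²) = √60 = 2√15.

2√15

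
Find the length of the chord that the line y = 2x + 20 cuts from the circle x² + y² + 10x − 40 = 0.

6√5

From the line, y = 2x + 20. Substituting:
5x² + 90x + 360 = 0  ⟹  x² + 18x + 72 = 0
x = −6 or x = −12, giving (−6, 8) and (−12, −4).
Chord length = distance between (−6, 8) and (−12, −4) = √180 = 6√5.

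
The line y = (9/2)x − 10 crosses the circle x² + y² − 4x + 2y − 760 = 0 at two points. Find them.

(−4, −28) and (8, 26)

Substitute y = (−20 + 9x)/2:
85x² − 340x − 2720 = 0  ⟹  x² − 4x − 32 = 0
x = 8 or x = −4, giving (8, 26) and (−4, −28).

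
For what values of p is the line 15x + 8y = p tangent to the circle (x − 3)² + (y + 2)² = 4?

p = −5 or p = 63

For a tangent, require d(centre, line) = r = 2.
|15·3 + 8·(−2) − p| / √289 = 2
|p − (29)| = 2·17, so p = 63 or p = −5.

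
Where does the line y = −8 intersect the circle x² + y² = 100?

From the line, y = −8. Substituting:
x² − 36 = 0
x = 6 or x = −6, giving (6, −8) and (−6, −8).

(−6, −8) and (6, −8)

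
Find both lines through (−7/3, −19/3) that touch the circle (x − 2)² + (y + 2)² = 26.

5x + y = −18 and x + 5y = −34

Let a tangent through (−7/3, −19/3) have slope m. Its distance from (2, −2) must equal √26:
(13/3m − (13/3))² = 26(m² + 1)
5m² + 26m + 5 = 0, so m = −5 or m = −1/5.
Through (−7/3, −19/3) these give 5x + y = −18 and x + 5y = −34.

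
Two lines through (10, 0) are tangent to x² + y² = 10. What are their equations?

Write the tangent as mx − y + (0 − m·(10)) = 0 and set its distance from the centre to √10:
(−10m − (0))² = 10(m² + 1)
9m² − 1 = 0, so m = 1/3 or m = −1/3.
With m = 1/3: x − 3y = 10. With m = −1/3: x + 3y = 10.

x − 3y = 10 and x + 3y = 10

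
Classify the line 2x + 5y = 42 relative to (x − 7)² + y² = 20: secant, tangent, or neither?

Centre (7, 0), r² = 20. Distance² from centre to line = (−28)²/29 = 784/29.
Since d² > r², the line lies outside the circle.

neither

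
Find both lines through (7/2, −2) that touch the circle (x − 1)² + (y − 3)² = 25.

4x − 3y = 20 and y = −2

Write the tangent as mx − y + (−2 − m·(7/2)) = 0 and set its distance from the centre to 5:
(−5/2m − (5))² = 25(m² + 1)
3m² − 4m = 0, so m = 4/3 or m = 0.
Through (7/2, −2) these give 4x − 3y = 20 and y = −2.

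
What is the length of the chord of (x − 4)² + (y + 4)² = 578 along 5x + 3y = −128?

Substitute y = (−128 − 5x)/3:
34x² + 1088x + 8398 = 0  ⟹  x² + 32x + 247 = 0
x = −13 or x = −19, giving (−13, −21) and (−19, −11).
|(−13, −21) − (−19, −11)| = √((6)² + (−10)²) = 2√34.

2√34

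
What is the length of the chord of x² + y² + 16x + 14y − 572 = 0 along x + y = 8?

Centre (−8, −7), r² = 685. Perpendicular distance d from centre to line = |−23| / √2 = 23/√2.
Chord = 2√(r² − d²) = 2·√(841/2) = 29√2.

29√2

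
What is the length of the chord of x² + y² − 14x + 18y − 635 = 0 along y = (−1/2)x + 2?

The distance from (7, −9) to the line is 15/√5, and r² = 765.
Chord = 2√(r² − d²) = 2·√(720) = 24√5.

24√5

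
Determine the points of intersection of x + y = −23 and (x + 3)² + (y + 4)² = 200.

From the line, y = −x − 23. Substituting:
2x² + 44x + 170 = 0  ⟹  x² + 22x + 85 = 0
x = −5 or x = −17, giving (−5, −18) and (−17, −6).

(−17, −6) and (−5, −18)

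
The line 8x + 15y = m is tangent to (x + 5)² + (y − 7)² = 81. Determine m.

The line touches the circle iff its distance from (−5, 7) is 9:
|8·(−5) + 15·7 − m| / √289 = 9
|m − (65)| = 9·17, so m = 218 or m = −88.

m = −88 or m = 218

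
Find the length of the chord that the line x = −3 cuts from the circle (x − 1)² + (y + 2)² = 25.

The line gives x = −3. Substituting into the circle:
y² + 4y − 5 = 0
y = 1 or y = −5, giving (−3, 1) and (−3, −5).
|(−3, 1) − (−3, −5)| = √((0)² + (6)²) = 6.

6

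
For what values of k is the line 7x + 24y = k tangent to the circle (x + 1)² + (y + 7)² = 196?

The line touches the circle iff its distance from (−1, −7) is 14:
|7·(−1) + 24·(−7) − k| / √625 = 14
|k − (−175)| = 14·25, so k = 175 or k = −525.

k = −525 or k = 175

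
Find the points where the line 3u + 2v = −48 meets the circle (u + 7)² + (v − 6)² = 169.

(−20, 6) and (−12, −6)

Substitute v = (−48 − 3u)/2:
13u² + 416u + 3120 = 0  ⟹  u² + 32u + 240 = 0
u = −12 or u = −20, giving (−12, −6) and (−20, 6).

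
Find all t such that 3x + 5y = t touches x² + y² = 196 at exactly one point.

Tangency holds when the distance from the centre (0, 0) to the line equals the radius 14:
|3·0 + 5·0 − t| / √34 = 14
|t| = 14√34.

t = ±14√34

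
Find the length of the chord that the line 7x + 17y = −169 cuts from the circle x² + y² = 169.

Centre (0, 0), r² = 169. Perpendicular distance d from centre to line = |169| / √338 = 169/√338.
Half the chord is √(r² − d²) = √(169/2), so the full chord is 13√2.

13√2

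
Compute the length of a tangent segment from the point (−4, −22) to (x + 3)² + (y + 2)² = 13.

2√97

The centre is (−3, −2) and r = √13. The square of the distance from P to the centre is 1 + 400 = 401.
By the tangent–radius right angle, tangent length = √(|PO|² − r²) = √388 = 2√97.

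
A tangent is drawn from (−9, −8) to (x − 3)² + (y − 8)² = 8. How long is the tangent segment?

14√2

Centre (3, 8), r² = 8. |PO|² = (−12)² + (−16)² = 400.
Power of the point: PT² = |PO|² − r² = 392, so PT = 14√2.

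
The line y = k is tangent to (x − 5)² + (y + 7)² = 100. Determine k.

The line touches the circle iff its distance from (5, −7) is 10:
|0·5 + 1·(−7) − k| / √1 = 10
|k − (−7)| = 10, so k = 3 or k = −17.

k = −17 or k = 3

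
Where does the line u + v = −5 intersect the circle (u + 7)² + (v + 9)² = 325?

(−13, 8) and (10, −15)

Express v = −u − 5 and substitute into the circle:
2u² + 6u − 260 = 0  ⟹  u² + 3u − 130 = 0
u = 10 or u = −13, giving (10, −15) and (−13, 8).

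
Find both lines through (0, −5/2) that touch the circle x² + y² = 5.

x − 2y = 5 and x + 2y = −5

A line y − (−5/2) = m(x − (0)) is tangent when its distance from (0, 0) is √5:
(0m − (5/2))² = 5(m² + 1)
4m² − 1 = 0, so m = 1/2 or m = −1/2.
Through (0, −5/2) these give x − 2y = 5 and x + 2y = −5.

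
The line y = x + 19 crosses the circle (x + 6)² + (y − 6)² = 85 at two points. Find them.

Express y = x + 19 and substitute into the circle:
2x² + 38x + 120 = 0  ⟹  x² + 19x + 60 = 0
x = −4 or x = −15, giving (−4, 15) and (−15, 4).

(−15, 4) and (−4, 15)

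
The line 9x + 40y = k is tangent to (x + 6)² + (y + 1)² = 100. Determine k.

The line touches the circle iff its distance from (−6, −1) is 10:
|9·(−6) + 40·(−1) − k| / √1681 = 10
|k − (−94)| = 10·41, so k = 316 or k = −504.

k = −504 or k = 316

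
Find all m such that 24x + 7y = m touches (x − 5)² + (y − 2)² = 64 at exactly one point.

Tangency holds when the distance from the centre (5, 2) to the line equals the radius 8:
|24·5 + 7·2 − m| / √625 = 8
|m − (134)| = 8·25, so m = 334 or m = −66.

m = −66 or m = 334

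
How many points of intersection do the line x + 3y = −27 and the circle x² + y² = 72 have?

Substituting the line into the circle gives 10x² + 54x + 81 = 0.
Discriminant = (54)² − 4·10·(81) = −324 < 0.
No real roots: the line does not meet the circle.

0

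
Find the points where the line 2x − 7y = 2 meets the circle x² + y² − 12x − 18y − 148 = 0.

(−6, −2) and (22, 6)

Substitute y = (−2 + 2x)/7:
53x² − 848x − 6996 = 0  ⟹  x² − 16x − 132 = 0
x = 22 or x = −6, giving (22, 6) and (−6, −2).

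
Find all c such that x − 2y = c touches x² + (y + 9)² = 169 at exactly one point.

For a tangent, require d(centre, line) = r = 13.
|1·0 − 2·(−9) − c| / √5 = 13
|c − (18)| = 13√5.

c = 18 ± 13√5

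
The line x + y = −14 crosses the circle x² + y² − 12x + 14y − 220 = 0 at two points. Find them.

From the line, y = −x − 14. Substituting:
2x² + 2x − 220 = 0  ⟹  x² + x − 110 = 0
x = 10 or x = −11, giving (10, −24) and (−11, −3).

(−11, −3) and (10, −24)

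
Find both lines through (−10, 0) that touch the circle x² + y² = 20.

Write the tangent as mx − y + (0 − m·(−10)) = 0 and set its distance from the centre to 2√5:
[m·(10) − (0)]² = 20(m² + 1)
4m² − 1 = 0, so m = 1/2 or m = −1/2.
Through (−10, 0) these give x − 2y = −10 and x + 2y = −10.

x − 2y = −10 and x + 2y = −10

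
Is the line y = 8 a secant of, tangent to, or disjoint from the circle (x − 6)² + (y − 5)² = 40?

secant

d² = (0·6 + 1·5 − (8))² = 9; r² = 40.
Since d² < r², the line cuts the circle twice.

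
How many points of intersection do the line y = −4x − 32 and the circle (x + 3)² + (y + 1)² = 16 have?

Substituting the line into the circle gives 17x² + 254x + 954 = 0.
Δ = 64516 − 64872 = −356.
No real roots: the line does not meet the circle.

0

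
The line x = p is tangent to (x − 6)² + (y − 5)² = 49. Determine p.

The line touches the circle iff its distance from (6, 5) is 7:
|1·6 + 0·5 − p| / √1 = 7
|p − (6)| = 7, so p = 13 or p = −1.

p = −1 or p = 13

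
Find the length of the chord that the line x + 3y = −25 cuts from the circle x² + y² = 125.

5√10

Centre (0, 0), r² = 125. Perpendicular distance d from centre to line = |25| / √10 = 25/√10.
Half the chord is √(r² − d²) = √(125/2), so the full chord is 5√10.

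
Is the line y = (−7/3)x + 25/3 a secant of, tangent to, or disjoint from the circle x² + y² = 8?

disjoint

Substituting the line into the circle gives 58x² − 350x + 553 = 0.
Discriminant = (−350)² − 4·58·(553) = −5796 < 0.
No real roots: the line does not meet the circle.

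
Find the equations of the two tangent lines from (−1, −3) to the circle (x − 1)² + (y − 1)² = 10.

x − 3y = 8 and 3x + y = −6

Let a tangent through (−1, −3) have slope m. Its distance from (1, 1) must equal √10:
[m·(2) − (4)]² = 10(m² + 1)
3m² + 8m − 3 = 0, so m = 1/3 or m = −3.
Through (−1, −3) these give x − 3y = 8 and 3x + y = −6.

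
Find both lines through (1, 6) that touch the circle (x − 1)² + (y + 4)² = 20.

A line y − (6) = m(x − (1)) is tangent when its distance from (1, −4) is 2√5:
(0m − (−10))² = 20(m² + 1)
m² − 4 = 0, so m = −2 or m = 2.
Through (1, 6) these give 2x + y = 8 and 2x − y = −4.

2x + y = 8 and 2x − y = −4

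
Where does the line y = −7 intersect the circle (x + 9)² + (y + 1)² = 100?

From the line, y = −7. Substituting:
x² + 18x + 17 = 0
x = −1 or x = −17, giving (−1, −7) and (−17, −7).

(−17, −7) and (−1, −7)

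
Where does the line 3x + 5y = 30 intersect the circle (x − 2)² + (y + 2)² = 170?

(−5, 9) and (15, −3)

Express y = (30 − 3x)/5 and substitute into the circle:
34x² − 340x − 2550 = 0  ⟹  x² − 10x − 75 = 0
x = 15 or x = −5, giving (15, −3) and (−5, 9).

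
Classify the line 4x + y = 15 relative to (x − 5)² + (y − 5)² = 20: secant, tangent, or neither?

secant

Substituting the line into the circle gives 17x² − 90x + 105 = 0.
Discriminant = (−90)² − 4·17·(105) = 960 > 0.
Two real roots: the line is a secant.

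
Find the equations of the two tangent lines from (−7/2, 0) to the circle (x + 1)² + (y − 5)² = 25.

Let a tangent through (−7/2, 0) have slope m. Its distance from (−1, 5) must equal 5:
(5/2m − (5))² = 25(m² + 1)
3m² + 4m = 0, so m = −4/3 or m = 0.
Through (−7/2, 0) these give 4x + 3y = −14 and y = 0.

4x + 3y = −14 and y = 0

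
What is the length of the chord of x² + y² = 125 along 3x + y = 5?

Centre (0, 0), r² = 125. Perpendicular distance d from centre to line = |−5| / √10 = 5/√10.
Half the chord is √(r² − d²) = √(245/2), so the full chord is 7√10.

7√10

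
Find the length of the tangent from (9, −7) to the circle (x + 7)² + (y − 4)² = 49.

2√82

Centre (−7, 4), r² = 49. |PO|² = (16)² + (−11)² = 377.
The tangent meets the radius at right angles, so tangent² = |PO|² − r² = 377 − 49 = 328.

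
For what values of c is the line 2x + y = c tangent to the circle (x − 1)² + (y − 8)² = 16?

For a tangent, require d(centre, line) = r = 4.
|2·1 + 1·8 − c| / √5 = 4
|c − (10)| = 4√5.

c = 10 ± 4√5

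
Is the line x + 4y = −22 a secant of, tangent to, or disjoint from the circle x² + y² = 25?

Substituting the line into the circle gives 17x² + 44x + 84 = 0.
Discriminant = (44)² − 4·17·(84) = −3776 < 0.
No real roots: the line does not meet the circle.

disjoint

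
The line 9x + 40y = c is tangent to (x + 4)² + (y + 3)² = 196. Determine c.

c = −730 or c = 418

For a tangent, require d(centre, line) = r = 14.
|9·(−4) + 40·(−3) − c| / √1681 = 14
|c − (−156)| = 14·41, so c = 418 or c = −730.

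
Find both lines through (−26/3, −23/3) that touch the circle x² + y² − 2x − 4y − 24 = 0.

Write the tangent as mx − y + (−23/3 − m·(−26/3)) = 0 and set its distance from the centre to √29:
[m·(29/3) − (29/3)]² = 29(m² + 1)
10m² − 29m + 10 = 0, so m = 2/5 or m = 5/2.
With m = 2/5: 2x − 5y = 21. With m = 5/2: 5x − 2y = −28.

2x − 5y = 21 and 5x − 2y = −28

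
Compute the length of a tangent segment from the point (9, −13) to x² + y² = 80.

√170

The centre is (0, 0) and r = 4√5. The square of the distance from P to the centre is 81 + 169 = 250.
By the tangent–radius right angle, tangent length = √(|PO|² − r²) = √170.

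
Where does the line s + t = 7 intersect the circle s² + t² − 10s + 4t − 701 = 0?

(−12, 19) and (26, −19)

Express t = −s + 7 and substitute into the circle:
2s² − 28s − 624 = 0  ⟹  s² − 14s − 312 = 0
s = 26 or s = −12, giving (26, −19) and (−12, 19).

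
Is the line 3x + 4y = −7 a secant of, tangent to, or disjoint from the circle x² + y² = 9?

secant

d² = (3·0 + 4·0 − (−7))²/25 = 49/25; r² = 9.
Since d² < r², the line cuts the circle twice.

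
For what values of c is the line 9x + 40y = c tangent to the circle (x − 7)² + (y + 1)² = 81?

The line touches the circle iff its distance from (7, −1) is 9:
|9·7 + 40·(−1) − c| / √1681 = 9
|c − (23)| = 9·41, so c = 392 or c = −346.

c = −346 or c = 392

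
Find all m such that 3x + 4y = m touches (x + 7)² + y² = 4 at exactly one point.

For a tangent, require d(centre, line) = r = 2.
|3·(−7) + 4·0 − m| / √25 = 2
|m − (−21)| = 2·5, so m = −11 or m = −31.

m = −31 or m = −11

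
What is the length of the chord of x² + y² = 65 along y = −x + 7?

Centre (0, 0), r² = 65. Perpendicular distance d from centre to line = |−7| / √2 = 7/√2.
Half the chord is √(r² − d²) = √(81/2), so the full chord is 9√2.

9√2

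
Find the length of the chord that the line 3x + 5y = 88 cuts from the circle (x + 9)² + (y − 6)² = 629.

7√34

Centre (−9, 6), r² = 629. Perpendicular distance d from centre to line = |−85| / √34 = 85/√34.
Chord = 2√(r² − d²) = 2·√(833/2) = 7√34.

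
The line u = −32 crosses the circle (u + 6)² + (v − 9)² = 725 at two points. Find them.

The line gives u = −32. Substituting into the circle:
v² − 18v + 32 = 0
v = 16 or v = 2, giving (−32, 16) and (−32, 2).

(−32, 2) and (−32, 16)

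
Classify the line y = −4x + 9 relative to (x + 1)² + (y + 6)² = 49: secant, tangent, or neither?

Centre (−1, −6), r² = 49. Distance² from centre to line = (−19)²/17 = 361/17.
Since d² < r², the line cuts the circle twice.

secant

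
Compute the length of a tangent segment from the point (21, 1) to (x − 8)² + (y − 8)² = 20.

3√22

The centre is (8, 8) and r = 2√5. The square of the distance from P to the centre is 169 + 49 = 218.
By the tangent–radius right angle, tangent length = √(|PO|² − r²) = √198 = 3√22.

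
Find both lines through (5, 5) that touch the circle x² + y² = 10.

Write the tangent as mx − y + (5 − m·(5)) = 0 and set its distance from the centre to √10:
(−5m − (−5))² = 10(m² + 1)
3m² − 10m + 3 = 0, so m = 3 or m = 1/3.
Through (5, 5) these give 3x − y = 10 and x − 3y = −10.

3x − y = 10 and x − 3y = −10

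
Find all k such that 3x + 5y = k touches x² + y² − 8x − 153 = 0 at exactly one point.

The line touches the circle iff its distance from (4, 0) is 13:
|3·4 + 5·0 − k| / √34 = 13
|k − (12)| = 13√34.

k = 12 ± 13√34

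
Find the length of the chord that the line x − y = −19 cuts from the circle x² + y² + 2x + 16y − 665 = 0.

The distance from (−1, −8) to the line is 26/√2, and r² = 730.
Half the chord is √(r² − d²) = √(392), so the full chord is 28√2.

28√2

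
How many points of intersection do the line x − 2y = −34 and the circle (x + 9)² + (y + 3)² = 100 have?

0

d² = (1·(−9) − 2·(−3) − (−34))²/5 = 961/5; r² = 100.
Since d² > r², the line lies outside the circle.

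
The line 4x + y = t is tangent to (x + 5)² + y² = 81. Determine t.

t = −20 ± 9√17

The line touches the circle iff its distance from (−5, 0) is 9:
|4·(−5) + 1·0 − t| / √17 = 9
|t − (−20)| = 9√17.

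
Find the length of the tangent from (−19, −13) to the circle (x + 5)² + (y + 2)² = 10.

√307

The centre is (−5, −2) and r = √10. The square of the distance from P to the centre is 196 + 121 = 317.
The tangent meets the radius at right angles, so tangent² = |PO|² − r² = 317 − 10 = 307.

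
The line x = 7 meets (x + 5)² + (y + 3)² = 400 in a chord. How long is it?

32

The distance from (−5, −3) to the line is 12, and r² = 400.
Chord = 2√(r² − d²) = 2·√(256) = 32.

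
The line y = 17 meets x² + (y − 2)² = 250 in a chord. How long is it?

10

Centre (0, 2), r² = 250. Perpendicular distance d from centre to line = |−15| / √1 = 15.
Half the chord is √(r² − d²) = √(25), so the full chord is 10.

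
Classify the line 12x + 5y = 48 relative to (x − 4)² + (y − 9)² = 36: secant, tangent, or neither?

secant

Substituting the line into the circle gives 169x² − 272x − 491 = 0.
Discriminant = (−272)² − 4·169·(−491) = 405900 > 0.
Two real roots: the line is a secant.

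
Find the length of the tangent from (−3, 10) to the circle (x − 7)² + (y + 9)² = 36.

Centre (7, −9), r² = 36. |PO|² = (−10)² + (19)² = 461.
Power of the point: PT² = |PO|² − r² = 425, so PT = 5√17.

5√17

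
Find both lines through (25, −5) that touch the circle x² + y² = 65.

Let a tangent through (25, −5) have slope m. Its distance from (0, 0) must equal √65:
(−25m − (5))² = 65(m² + 1)
56m² + 25m − 4 = 0, so m = 1/8 or m = −4/7.
With m = 1/8: x − 8y = 65. With m = −4/7: 4x + 7y = 65.

x − 8y = 65 and 4x + 7y = 65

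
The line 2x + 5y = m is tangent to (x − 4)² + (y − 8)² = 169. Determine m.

For a tangent, require d(centre, line) = r = 13.
|2·4 + 5·8 − m| / √29 = 13
|m − (48)| = 13√29.

m = 48 ± 13√29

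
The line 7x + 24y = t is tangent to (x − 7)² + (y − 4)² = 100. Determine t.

t = −105 or t = 395

The line touches the circle iff its distance from (7, 4) is 10:
|7·7 + 24·4 − t| / √625 = 10
|t − (145)| = 10·25, so t = 395 or t = −105.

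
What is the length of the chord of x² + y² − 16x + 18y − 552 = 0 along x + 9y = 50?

From the line, y = (50 − x)/9. Substituting:
82x² − 1558x − 34112 = 0  ⟹  x² − 19x − 416 = 0
x = 32 or x = −13, giving (32, 2) and (−13, 7).
Chord length = distance between (32, 2) and (−13, 7) = √2050 = 5√82.

5√82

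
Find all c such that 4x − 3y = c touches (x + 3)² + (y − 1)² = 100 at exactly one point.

Tangency holds when the distance from the centre (−3, 1) to the line equals the radius 10:
|4·(−3) − 3·1 − c| / √25 = 10
|c − (−15)| = 10·5, so c = 35 or c = −65.

c = −65 or c = 35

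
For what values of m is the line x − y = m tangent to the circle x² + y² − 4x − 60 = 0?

m = 2 ± 8√2

Tangency holds when the distance from the centre (2, 0) to the line equals the radius 8:
|1·2 − 1·0 − m| / √2 = 8
|m − (2)| = 8√2.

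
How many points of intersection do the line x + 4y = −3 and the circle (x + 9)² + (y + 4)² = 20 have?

0

d² = (1·(−9) + 4·(−4) − (−3))²/17 = 484/17; r² = 20.
Since d² > r², the line lies outside the circle.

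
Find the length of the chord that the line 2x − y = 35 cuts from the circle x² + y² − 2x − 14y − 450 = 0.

12√5

Express y = 2x − 35 and substitute into the circle:
5x² − 170x + 1265 = 0  ⟹  x² − 34x + 253 = 0
x = 23 or x = 11, giving (23, 11) and (11, −13).
Chord length = distance between (23, 11) and (11, −13) = √720 = 12√5.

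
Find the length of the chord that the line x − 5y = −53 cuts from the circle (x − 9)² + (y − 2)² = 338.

Express y = (53 + x)/5 and substitute into the circle:
26x² − 364x − 4576 = 0  ⟹  x² − 14x − 176 = 0
x = 22 or x = −8, giving (22, 15) and (−8, 9).
|(22, 15) − (−8, 9)| = √((30)² + (6)²) = 6√26.

6√26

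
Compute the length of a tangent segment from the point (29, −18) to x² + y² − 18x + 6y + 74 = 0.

√609

Centre (9, −3), r² = 16. |PO|² = (20)² + (−15)² = 625.
The tangent meets the radius at right angles, so tangent² = |PO|² − r² = 625 − 16 = 609.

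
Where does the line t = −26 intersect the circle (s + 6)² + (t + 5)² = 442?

(−7, −26) and (−5, −26)

Substitute t = −26:
s² + 12s + 35 = 0
s = −5 or s = −7, giving (−5, −26) and (−7, −26).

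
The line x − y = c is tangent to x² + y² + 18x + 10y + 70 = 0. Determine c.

Tangency holds when the distance from the centre (−9, −5) to the line equals the radius 6:
|1·(−9) − 1·(−5) − c| / √2 = 6
|c − (−4)| = 6√2.

c = −4 ± 6√2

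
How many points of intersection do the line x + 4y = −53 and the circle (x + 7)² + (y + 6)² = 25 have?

Centre (−7, −6), r² = 25. Distance² from centre to line = (22)²/17 = 484/17.
Since d² > r², the line lies outside the circle.

0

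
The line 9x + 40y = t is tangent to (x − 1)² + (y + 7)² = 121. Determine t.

t = −722 or t = 180

Tangency holds when the distance from the centre (1, −7) to the line equals the radius 11:
|9·1 + 40·(−7) − t| / √1681 = 11
|t − (−271)| = 11·41, so t = 180 or t = −722.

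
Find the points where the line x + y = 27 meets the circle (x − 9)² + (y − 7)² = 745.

(−4, 31) and (33, −6)

Substitute y = −x + 27:
2x² − 58x − 264 = 0  ⟹  x² − 29x − 132 = 0
x = 33 or x = −4, giving (33, −6) and (−4, 31).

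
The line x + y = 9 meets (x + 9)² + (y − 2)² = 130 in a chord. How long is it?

2√2

From the line, y = −x + 9. Substituting:
2x² + 4x = 0  ⟹  x² + 2x = 0
x = 0 or x = −2, giving (0, 9) and (−2, 11).
|(0, 9) − (−2, 11)| = √((2)² + (−2)²) = 2√2.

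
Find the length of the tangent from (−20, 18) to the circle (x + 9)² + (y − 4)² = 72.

7√5

With centre O = (−9, 4), |OP|² = 317 and r² = 72.
Power of the point: PT² = |PO|² − r² = 245, so PT = 7√5.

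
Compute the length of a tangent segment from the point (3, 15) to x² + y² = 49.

√185

The centre is (0, 0) and r = 7. The square of the distance from P to the centre is 9 + 225 = 234.
By the tangent–radius right angle, tangent length = √(|PO|² − r²) = √185.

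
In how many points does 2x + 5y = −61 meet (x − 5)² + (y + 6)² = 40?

0

Substituting the line into the circle gives 29x² − 126x + 586 = 0.
Δ = 15876 − 67976 = −52100.
No real roots: the line does not meet the circle.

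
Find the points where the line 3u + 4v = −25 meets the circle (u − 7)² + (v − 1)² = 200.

From the line, v = (−25 − 3u)/4. Substituting:
25u² − 50u − 1575 = 0  ⟹  u² − 2u − 63 = 0
u = 9 or u = −7, giving (9, −13) and (−7, −1).

(−7, −1) and (9, −13)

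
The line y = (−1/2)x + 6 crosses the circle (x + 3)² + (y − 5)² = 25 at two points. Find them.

(−6, 9) and (2, 5)

From the line, y = (12 − x)/2. Substituting:
5x² + 20x − 60 = 0  ⟹  x² + 4x − 12 = 0
x = 2 or x = −6, giving (2, 5) and (−6, 9).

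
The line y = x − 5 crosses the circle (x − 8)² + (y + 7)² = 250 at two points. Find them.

(−7, −12) and (13, 8)

Express y = x − 5 and substitute into the circle:
2x² − 12x − 182 = 0  ⟹  x² − 6x − 91 = 0
x = 13 or x = −7, giving (13, 8) and (−7, −12).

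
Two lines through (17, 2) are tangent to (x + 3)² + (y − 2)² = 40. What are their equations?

Write the tangent as mx − y + (2 − m·(17)) = 0 and set its distance from the centre to 2√10:
(−20m − (0))² = 40(m² + 1)
9m² − 1 = 0, so m = 1/3 or m = −1/3.
Through (17, 2) these give x − 3y = 11 and x + 3y = 23.

x − 3y = 11 and x + 3y = 23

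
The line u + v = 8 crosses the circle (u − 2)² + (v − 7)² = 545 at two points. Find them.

From the line, v = −u + 8. Substituting:
2u² − 6u − 540 = 0  ⟹  u² − 3u − 270 = 0
u = 18 or u = −15, giving (18, −10) and (−15, 23).

(−15, 23) and (18, −10)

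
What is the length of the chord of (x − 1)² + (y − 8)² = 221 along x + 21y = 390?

√442

Centre (1, 8), r² = 221. Perpendicular distance d from centre to line = |−221| / √442 = 221/√442.
Chord = 2√(r² − d²) = 2·√(221/2) = √442.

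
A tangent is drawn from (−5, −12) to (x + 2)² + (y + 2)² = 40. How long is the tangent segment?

Centre (−2, −2), r² = 40. |PO|² = (−3)² + (−10)² = 109.
Power of the point: PT² = |PO|² − r² = 69, so PT = √69.

√69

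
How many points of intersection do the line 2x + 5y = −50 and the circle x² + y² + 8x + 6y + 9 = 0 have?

d² = (2·(−4) + 5·(−3) − (−50))²/29 = 729/29; r² = 16.
Since d² > r², the line lies outside the circle.

0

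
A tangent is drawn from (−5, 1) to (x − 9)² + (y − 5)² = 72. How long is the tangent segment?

2√35

The centre is (9, 5) and r = 6√2. The square of the distance from P to the centre is 196 + 16 = 212.
Power of the point: PT² = |PO|² − r² = 140, so PT = 2√35.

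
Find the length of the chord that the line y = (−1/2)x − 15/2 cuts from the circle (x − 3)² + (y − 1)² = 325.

14√5

The distance from (3, 1) to the line is 20/√5, and r² = 325.
Half the chord is √(r² − d²) = √(245), so the full chord is 14√5.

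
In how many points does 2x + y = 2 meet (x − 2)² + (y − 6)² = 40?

Substituting the line into the circle gives 5x² + 12x − 20 = 0.
Discriminant = (12)² − 4·5·(−20) = 544 > 0.
Two real roots: the line is a secant.

2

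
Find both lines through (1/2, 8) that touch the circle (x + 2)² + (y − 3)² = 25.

y = 8 and 4x + 3y = 26

A line y − (8) = m(x − (1/2)) is tangent when its distance from (−2, 3) is 5:
[m·(−5/2) − (−5)]² = 25(m² + 1)
3m² + 4m = 0, so m = 0 or m = −4/3.
Through (1/2, 8) these give y = 8 and 4x + 3y = 26.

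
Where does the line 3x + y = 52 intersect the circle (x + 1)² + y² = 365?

(13, 13) and (18, −2)

Express y = −3x + 52 and substitute into the circle:
10x² − 310x + 2340 = 0  ⟹  x² − 31x + 234 = 0
x = 18 or x = 13, giving (18, −2) and (13, 13).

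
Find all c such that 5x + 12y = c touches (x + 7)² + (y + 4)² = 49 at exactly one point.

c = −174 or c = 8

Tangency holds when the distance from the centre (−7, −4) to the line equals the radius 7:
|5·(−7) + 12·(−4) − c| / √169 = 7
|c − (−83)| = 7·13, so c = 8 or c = −174.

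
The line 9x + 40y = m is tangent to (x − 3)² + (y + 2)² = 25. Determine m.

Tangency holds when the distance from the centre (3, −2) to the line equals the radius 5:
|9·3 + 40·(−2) − m| / √1681 = 5
|m − (−53)| = 5·41, so m = 152 or m = −258.

m = −258 or m = 152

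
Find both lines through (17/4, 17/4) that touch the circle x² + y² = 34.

Write the tangent as mx − y + (17/4 − m·(17/4)) = 0 and set its distance from the centre to √34:
[m·(−17/4) − (−17/4)]² = 34(m² + 1)
15m² + 34m + 15 = 0, so m = −3/5 or m = −5/3.
With m = −3/5: 3x + 5y = 34. With m = −5/3: 5x + 3y = 34.

3x + 5y = 34 and 5x + 3y = 34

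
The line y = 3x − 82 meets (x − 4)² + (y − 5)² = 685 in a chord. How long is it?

Substitute y = 3x − 82:
10x² − 530x + 6900 = 0  ⟹  x² − 53x + 690 = 0
x = 30 or x = 23, giving (30, 8) and (23, −13).
|(30, 8) − (23, −13)| = √((7)² + (21)²) = 7√10.

7√10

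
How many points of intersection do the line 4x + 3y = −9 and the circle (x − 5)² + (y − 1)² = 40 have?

Substituting the line into the circle gives 25x² + 6x + 9 = 0.
Δ = 36 − 900 = −864.
No real roots: the line does not meet the circle.

0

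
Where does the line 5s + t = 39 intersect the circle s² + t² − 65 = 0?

(7, 4) and (8, −1)

Express t = −5s + 39 and substitute into the circle:
26s² − 390s + 1456 = 0  ⟹  s² − 15s + 56 = 0
s = 8 or s = 7, giving (8, −1) and (7, 4).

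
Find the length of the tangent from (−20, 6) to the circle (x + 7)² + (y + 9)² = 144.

5√10

With centre O = (−7, −9), |OP|² = 394 and r² = 144.
By the tangent–radius right angle, tangent length = √(|PO|² − r²) = √250 = 5√10.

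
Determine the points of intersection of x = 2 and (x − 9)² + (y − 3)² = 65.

(2, −1) and (2, 7)

The line gives x = 2. Substituting into the circle:
y² − 6y − 7 = 0
y = 7 or y = −1, giving (2, 7) and (2, −1).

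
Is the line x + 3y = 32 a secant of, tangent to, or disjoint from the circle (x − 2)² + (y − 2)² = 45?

Substituting the line into the circle gives 10x² − 88x + 307 = 0.
Δ = 7744 − 12280 = −4536.
No real roots: the line does not meet the circle.

disjoint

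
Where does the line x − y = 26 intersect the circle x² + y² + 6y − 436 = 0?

Substitute y = x − 26:
2x² − 46x + 84 = 0  ⟹  x² − 23x + 42 = 0
x = 21 or x = 2, giving (21, −5) and (2, −24).

(2, −24) and (21, −5)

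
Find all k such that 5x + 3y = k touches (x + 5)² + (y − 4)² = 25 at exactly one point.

k = −13 ± 5√34

Tangency holds when the distance from the centre (−5, 4) to the line equals the radius 5:
|5·(−5) + 3·4 − k| / √34 = 5
|k − (−13)| = 5√34.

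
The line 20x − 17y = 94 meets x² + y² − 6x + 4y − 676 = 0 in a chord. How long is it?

2√689

From the line, y = (−94 + 20x)/17. Substituting:
689x² − 4134x − 192920 = 0  ⟹  x² − 6x − 280 = 0
x = 20 or x = −14, giving (20, 18) and (−14, −22).
|(20, 18) − (−14, −22)| = √((34)² + (40)²) = 2√689.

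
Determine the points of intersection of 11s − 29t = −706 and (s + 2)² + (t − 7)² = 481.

(−22, 16) and (7, 27)

Substitute t = (706 + 11s)/29:
962s² + 14430s − 148148 = 0  ⟹  s² + 15s − 154 = 0
s = 7 or s = −22, giving (7, 27) and (−22, 16).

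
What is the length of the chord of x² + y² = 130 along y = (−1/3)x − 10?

4√10

Centre (0, 0), r² = 130. Perpendicular distance d from centre to line = |30| / √10 = 30/√10.
Half the chord is √(r² − d²) = √(40), so the full chord is 4√10.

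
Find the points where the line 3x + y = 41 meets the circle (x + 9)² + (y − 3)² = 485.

(8, 17) and (13, 2)

Express y = −3x + 41 and substitute into the circle:
10x² − 210x + 1040 = 0  ⟹  x² − 21x + 104 = 0
x = 13 or x = 8, giving (13, 2) and (8, 17).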